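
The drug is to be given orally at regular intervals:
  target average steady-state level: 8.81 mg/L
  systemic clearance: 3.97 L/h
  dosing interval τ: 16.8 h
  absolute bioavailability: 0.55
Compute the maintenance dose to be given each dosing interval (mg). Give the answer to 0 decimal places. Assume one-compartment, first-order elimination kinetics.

1068 mg

At steady state, F × (Dose/τ) = Css × CL.
Dose = Css × CL × τ / F = 8.81 × 3.970 × 16.8 / 0.55 = 1068 mg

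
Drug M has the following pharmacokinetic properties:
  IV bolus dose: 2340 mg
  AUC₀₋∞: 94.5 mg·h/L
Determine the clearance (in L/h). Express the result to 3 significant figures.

CL = Dose / AUC = 2340 / 94.5 = 24.76 L/h

24.8 L/h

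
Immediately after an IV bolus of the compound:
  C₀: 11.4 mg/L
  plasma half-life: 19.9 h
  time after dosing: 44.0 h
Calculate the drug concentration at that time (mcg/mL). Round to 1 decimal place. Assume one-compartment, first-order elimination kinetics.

k = ln2 / t½ = 0.693147 / 19.9 = 0.03483 h⁻¹
C = C₀ · e^(−k·t) = 11.40 × e^(−0.03483 × 44.0)
  = 11.40 × 0.2160 = 2.462 mg/L
(2.462 mg/L = 2.462 mcg/mL)

2.5 mcg/mL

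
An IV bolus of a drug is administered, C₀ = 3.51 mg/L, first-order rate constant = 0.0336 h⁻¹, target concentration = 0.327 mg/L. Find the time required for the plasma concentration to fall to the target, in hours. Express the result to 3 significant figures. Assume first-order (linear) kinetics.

t = ln(C₀ / C) / k = ln(3.510 / 0.327) / 0.03360
  = ln(10.73) / 0.03360 = 2.373 / 0.03360 = 70.63 h

70.6 h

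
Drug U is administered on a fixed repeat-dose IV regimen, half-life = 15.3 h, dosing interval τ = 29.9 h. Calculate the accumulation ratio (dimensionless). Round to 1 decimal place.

k = ln2 / t½ = 0.693147 / 15.3 = 0.04530 h⁻¹
e^(−kτ) = e^(−0.04530 × 29.9) = 0.2581
Accumulation ratio R = 1 / (1 − e^(−kτ)) = 1 / (1 − 0.2581) = 1.348

1.3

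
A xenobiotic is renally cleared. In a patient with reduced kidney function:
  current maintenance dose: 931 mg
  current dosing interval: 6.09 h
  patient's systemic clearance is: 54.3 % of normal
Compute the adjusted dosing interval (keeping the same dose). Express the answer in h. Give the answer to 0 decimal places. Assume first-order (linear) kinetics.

To keep the same average steady-state level, dosing rate must scale with clearance.
CL ratio = 54.3 / 100 = 0.5430
New interval (same dose) = 6.09 / 0.5430 = 11.22 h

11 h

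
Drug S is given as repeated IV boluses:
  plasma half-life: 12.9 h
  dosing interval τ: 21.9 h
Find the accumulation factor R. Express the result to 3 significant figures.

1.45

k = ln2 / t½ = 0.693147 / 12.9 = 0.05373 h⁻¹
e^(−kτ) = e^(−0.05373 × 21.9) = 0.3083
Accumulation ratio R = 1 / (1 − e^(−kτ)) = 1 / (1 − 0.3083) = 1.446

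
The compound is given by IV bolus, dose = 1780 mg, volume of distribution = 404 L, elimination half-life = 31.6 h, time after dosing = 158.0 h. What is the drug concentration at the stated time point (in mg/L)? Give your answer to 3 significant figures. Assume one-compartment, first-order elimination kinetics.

0.138 mg/L

C₀ = Dose / Vd = 1780 / 404 = 4.406 mg/L
k = ln2 / t½ = 0.693147 / 31.6 = 0.02194 h⁻¹
t / t½ = 158.0 / 31.6 = 5 half-lives
C = C₀ × (1/2)^5 = 4.406 × 0.03125 = 0.1377 mg/L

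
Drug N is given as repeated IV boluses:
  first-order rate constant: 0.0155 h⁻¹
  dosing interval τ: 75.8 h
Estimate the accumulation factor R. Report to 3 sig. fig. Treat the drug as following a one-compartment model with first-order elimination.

1.45

e^(−kτ) = e^(−0.01550 × 75.8) = 0.3088
Accumulation ratio R = 1 / (1 − e^(−kτ)) = 1 / (1 − 0.3088) = 1.447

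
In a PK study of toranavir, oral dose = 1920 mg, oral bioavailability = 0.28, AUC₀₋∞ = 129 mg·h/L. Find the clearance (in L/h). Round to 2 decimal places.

CL = F·Dose / AUC = 0.28 × 1920 / 129 = 4.167 L/h

4.17 L/h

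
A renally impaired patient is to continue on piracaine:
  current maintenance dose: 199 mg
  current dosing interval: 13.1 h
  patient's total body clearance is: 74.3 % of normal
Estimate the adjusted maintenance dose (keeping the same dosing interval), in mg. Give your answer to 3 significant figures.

148 mg

To keep the same average steady-state level, dosing rate must scale with clearance.
CL ratio = 74.3 / 100 = 0.7430
New dose (same interval) = 199 × 0.7430 = 147.9 mg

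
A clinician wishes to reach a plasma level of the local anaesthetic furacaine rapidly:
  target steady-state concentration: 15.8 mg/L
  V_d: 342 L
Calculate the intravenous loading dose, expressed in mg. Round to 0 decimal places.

LD = Css × Vd = 15.8 × 342 = 5404 mg

5404 mg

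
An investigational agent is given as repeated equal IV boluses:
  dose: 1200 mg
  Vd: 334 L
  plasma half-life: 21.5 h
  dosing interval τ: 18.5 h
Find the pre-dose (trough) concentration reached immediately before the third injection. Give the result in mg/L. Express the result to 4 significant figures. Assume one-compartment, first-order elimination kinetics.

C₀ per dose = Dose / Vd = 1200 / 334 = 3.593 mg/L
k = ln2 / t½ = 0.693147 / 21.5 = 0.03224 h⁻¹
Fraction remaining after one interval: r = e^(−kτ) = e^(−0.03224 × 18.5) = 0.5508
Before dose 3, 2 doses have been given (aged 1τ, 2τ).
C_trough = C₀ × (r + r²) = 3.593 × (0.5508 + 0.3034) = 3.069 mg/L

3.069 mg/L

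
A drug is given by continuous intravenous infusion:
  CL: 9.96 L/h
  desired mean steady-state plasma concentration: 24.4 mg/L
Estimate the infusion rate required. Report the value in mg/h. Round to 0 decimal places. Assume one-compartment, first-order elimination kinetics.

At steady state, infusion rate R₀ = Css × CL = 24.4 × 9.960 = 243.0 mg/h

243 mg/h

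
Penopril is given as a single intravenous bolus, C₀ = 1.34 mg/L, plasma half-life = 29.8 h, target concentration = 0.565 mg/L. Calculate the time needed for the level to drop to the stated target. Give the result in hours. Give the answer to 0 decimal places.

37 h

k = ln2 / t½ = 0.693147 / 29.8 = 0.02326 h⁻¹
t = ln(C₀ / C) / k = ln(1.340 / 0.565) / 0.02326
  = ln(2.372) / 0.02326 = 0.8637 / 0.02326 = 37.13 h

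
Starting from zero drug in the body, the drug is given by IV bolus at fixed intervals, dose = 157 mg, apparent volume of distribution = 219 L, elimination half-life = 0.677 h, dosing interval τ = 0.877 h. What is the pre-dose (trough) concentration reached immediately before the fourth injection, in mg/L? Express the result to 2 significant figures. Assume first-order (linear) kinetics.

0.46 mg/L

C₀ per dose = Dose / Vd = 157 / 219 = 0.7169 mg/L
k = ln2 / t½ = 0.693147 / 0.677 = 1.024 h⁻¹
Fraction remaining after one interval: r = e^(−kτ) = e^(−1.024 × 0.877) = 0.4074
Before dose 4, 3 doses have been given (aged 1τ, 2τ, 3τ).
C_trough = C₀ × (r + r² + … + r^3) = C₀ × r(1−r^3)/(1−r)
        = 0.7169 × 0.4074 × (1 − 0.06762) / (1 − 0.4074) = 0.4595 mg/L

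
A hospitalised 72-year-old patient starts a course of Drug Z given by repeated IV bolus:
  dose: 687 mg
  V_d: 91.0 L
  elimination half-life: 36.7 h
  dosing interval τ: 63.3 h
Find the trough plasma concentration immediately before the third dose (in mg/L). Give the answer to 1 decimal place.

3.0 mg/L

C₀ per dose = Dose / Vd = 687 / 91.0 = 7.549 mg/L
k = ln2 / t½ = 0.693147 / 36.7 = 0.01889 h⁻¹
Fraction remaining after one interval: r = e^(−kτ) = e^(−0.01889 × 63.3) = 0.3025
Before dose 3, 2 doses have been given (aged 1τ, 2τ).
C_trough = C₀ × (r + r²) = 7.549 × (0.3025 + 0.09151) = 2.974 mg/L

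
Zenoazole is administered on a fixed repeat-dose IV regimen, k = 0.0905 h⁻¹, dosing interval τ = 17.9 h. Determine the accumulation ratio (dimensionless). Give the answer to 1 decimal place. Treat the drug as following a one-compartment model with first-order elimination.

1.2

e^(−kτ) = e^(−0.09050 × 17.9) = 0.1979
Accumulation ratio R = 1 / (1 − e^(−kτ)) = 1 / (1 − 0.1979) = 1.247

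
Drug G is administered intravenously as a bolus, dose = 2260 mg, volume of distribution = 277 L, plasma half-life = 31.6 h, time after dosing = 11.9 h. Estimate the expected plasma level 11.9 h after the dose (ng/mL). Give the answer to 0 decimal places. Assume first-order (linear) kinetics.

6284 ng/mL

C₀ = Dose / Vd = 2260 / 277 = 8.159 mg/L
k = ln2 / t½ = 0.693147 / 31.6 = 0.02194 h⁻¹
C = C₀ · e^(−k·t) = 8.159 × e^(−0.02194 × 11.9)
  = 8.159 × 0.7702 = 6.284 mg/L
Convert: 6.284 mg/L × 1000 = 6284 ng/mL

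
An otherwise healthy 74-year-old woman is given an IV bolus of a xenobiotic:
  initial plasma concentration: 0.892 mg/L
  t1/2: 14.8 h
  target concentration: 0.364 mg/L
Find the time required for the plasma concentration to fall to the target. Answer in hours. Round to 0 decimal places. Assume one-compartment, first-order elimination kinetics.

k = ln2 / t½ = 0.693147 / 14.8 = 0.04683 h⁻¹
t = ln(C₀ / C) / k = ln(0.8920 / 0.364) / 0.04683
  = ln(2.451) / 0.04683 = 0.8965 / 0.04683 = 19.14 h

19 h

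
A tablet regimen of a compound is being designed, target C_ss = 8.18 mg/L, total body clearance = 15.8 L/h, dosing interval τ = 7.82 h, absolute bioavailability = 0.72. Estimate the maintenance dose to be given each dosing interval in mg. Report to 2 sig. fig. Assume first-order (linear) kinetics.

At steady state, F × (Dose/τ) = Css × CL.
Dose = Css × CL × τ / F = 8.18 × 15.80 × 7.82 / 0.72 = 1404 mg

1400 mg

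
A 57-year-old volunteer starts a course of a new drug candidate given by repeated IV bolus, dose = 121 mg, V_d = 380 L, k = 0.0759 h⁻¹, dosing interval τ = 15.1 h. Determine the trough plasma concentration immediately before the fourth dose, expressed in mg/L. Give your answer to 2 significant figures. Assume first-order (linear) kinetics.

0.14 mg/L

C₀ per dose = Dose / Vd = 121 / 380 = 0.3184 mg/L
Fraction remaining after one interval: r = e^(−kτ) = e^(−0.07590 × 15.1) = 0.3179
Before dose 4, 3 doses have been given (aged 1τ, 2τ, 3τ).
C_trough = C₀ × (r + r² + … + r^3) = C₀ × r(1−r^3)/(1−r)
        = 0.3184 × 0.3179 × (1 − 0.03213) / (1 − 0.3179) = 0.1436 mg/L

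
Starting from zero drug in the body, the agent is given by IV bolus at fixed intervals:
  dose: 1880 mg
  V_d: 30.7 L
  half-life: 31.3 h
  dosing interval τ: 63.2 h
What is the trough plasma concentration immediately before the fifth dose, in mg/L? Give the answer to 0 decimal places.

C₀ per dose = Dose / Vd = 1880 / 30.7 = 61.24 mg/L
k = ln2 / t½ = 0.693147 / 31.3 = 0.02215 h⁻¹
Fraction remaining after one interval: r = e^(−kτ) = e^(−0.02215 × 63.2) = 0.2466
Before dose 5, 4 doses have been given (aged 1τ, 2τ, 3τ, 4τ).
C_trough = C₀ × (r + r² + … + r^4) = C₀ × r(1−r^4)/(1−r)
        = 61.24 × 0.2466 × (1 − 0.003698) / (1 − 0.2466) = 19.97 mg/L

20 mg/L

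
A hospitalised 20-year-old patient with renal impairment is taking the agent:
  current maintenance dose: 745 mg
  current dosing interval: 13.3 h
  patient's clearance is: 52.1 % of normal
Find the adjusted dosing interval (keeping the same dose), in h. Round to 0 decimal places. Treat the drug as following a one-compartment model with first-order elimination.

26 h

To keep the same average steady-state level, dosing rate must scale with clearance.
CL ratio = 52.1 / 100 = 0.5210
New interval (same dose) = 13.3 / 0.5210 = 25.53 h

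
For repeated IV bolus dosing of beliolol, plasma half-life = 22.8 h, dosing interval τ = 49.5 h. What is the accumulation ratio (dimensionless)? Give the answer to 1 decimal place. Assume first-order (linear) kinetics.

1.3

k = ln2 / t½ = 0.693147 / 22.8 = 0.03040 h⁻¹
e^(−kτ) = e^(−0.03040 × 49.5) = 0.2221
Accumulation ratio R = 1 / (1 − e^(−kτ)) = 1 / (1 − 0.2221) = 1.286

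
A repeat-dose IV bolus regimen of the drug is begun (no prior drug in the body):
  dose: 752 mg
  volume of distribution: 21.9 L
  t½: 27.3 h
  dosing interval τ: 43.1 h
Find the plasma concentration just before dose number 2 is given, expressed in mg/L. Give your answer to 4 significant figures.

11.50 mg/L

C₀ per dose = Dose / Vd = 752 / 21.9 = 34.34 mg/L
k = ln2 / t½ = 0.693147 / 27.3 = 0.02539 h⁻¹
Fraction remaining after one interval: r = e^(−kτ) = e^(−0.02539 × 43.1) = 0.3348
Before dose 2, 1 dose has been given (aged 1τ).
C_trough = C₀ × r = 34.34 × 0.3348 = 11.50 mg/L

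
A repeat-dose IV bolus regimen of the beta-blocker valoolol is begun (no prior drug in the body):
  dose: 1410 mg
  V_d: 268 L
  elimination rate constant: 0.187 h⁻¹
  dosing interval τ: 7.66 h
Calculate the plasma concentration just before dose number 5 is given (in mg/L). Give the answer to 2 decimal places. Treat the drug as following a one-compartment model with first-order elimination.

C₀ per dose = Dose / Vd = 1410 / 268 = 5.261 mg/L
Fraction remaining after one interval: r = e^(−kτ) = e^(−0.1870 × 7.66) = 0.2387
Before dose 5, 4 doses have been given (aged 1τ, 2τ, 3τ, 4τ).
C_trough = C₀ × (r + r² + … + r^4) = C₀ × r(1−r^4)/(1−r)
        = 5.261 × 0.2387 × (1 − 0.003246) / (1 − 0.2387) = 1.644 mg/L

1.64 mg/L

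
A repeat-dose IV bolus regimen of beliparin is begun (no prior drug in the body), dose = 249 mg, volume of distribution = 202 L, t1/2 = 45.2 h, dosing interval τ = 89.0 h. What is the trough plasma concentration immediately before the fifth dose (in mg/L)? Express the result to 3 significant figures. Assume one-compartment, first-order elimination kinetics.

0.421 mg/L

C₀ per dose = Dose / Vd = 249 / 202 = 1.233 mg/L
k = ln2 / t½ = 0.693147 / 45.2 = 0.01534 h⁻¹
Fraction remaining after one interval: r = e^(−kτ) = e^(−0.01534 × 89.0) = 0.2553
Before dose 5, 4 doses have been given (aged 1τ, 2τ, 3τ, 4τ).
C_trough = C₀ × (r + r² + … + r^4) = C₀ × r(1−r^4)/(1−r)
        = 1.233 × 0.2553 × (1 − 0.004248) / (1 − 0.2553) = 0.4209 mg/L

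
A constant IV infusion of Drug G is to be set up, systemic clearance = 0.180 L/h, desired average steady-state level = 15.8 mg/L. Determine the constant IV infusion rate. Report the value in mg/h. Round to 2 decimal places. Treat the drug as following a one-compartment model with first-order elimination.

2.84 mg/h

At steady state, infusion rate R₀ = Css × CL = 15.8 × 0.1800 = 2.844 mg/h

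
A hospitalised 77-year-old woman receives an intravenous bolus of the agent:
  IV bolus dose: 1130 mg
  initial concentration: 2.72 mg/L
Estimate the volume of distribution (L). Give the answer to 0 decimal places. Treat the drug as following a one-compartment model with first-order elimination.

415 L

Vd = Dose / C₀ = 1130 / 2.72 = 415.4 L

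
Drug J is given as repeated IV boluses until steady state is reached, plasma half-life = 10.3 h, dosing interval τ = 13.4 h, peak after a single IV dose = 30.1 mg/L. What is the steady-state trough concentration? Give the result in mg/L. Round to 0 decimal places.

21 mg/L

k = ln2 / t½ = 0.693147 / 10.3 = 0.06730 h⁻¹
e^(−kτ) = e^(−0.06730 × 13.4) = 0.4058
Accumulation ratio R = 1 / (1 − e^(−kτ)) = 1 / (1 − 0.4058) = 1.683
Steady-state trough = C₀ × R × e^(−kτ) = 30.1 × 1.683 × 0.4058 = 20.56 mg/L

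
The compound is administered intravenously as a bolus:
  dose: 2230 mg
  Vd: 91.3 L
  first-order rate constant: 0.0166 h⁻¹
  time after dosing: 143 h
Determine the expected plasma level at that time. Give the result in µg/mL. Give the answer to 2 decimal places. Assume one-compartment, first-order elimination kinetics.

2.27 µg/mL

C₀ = Dose / Vd = 2230 / 91.3 = 24.42 mg/L
C = C₀ · e^(−k·t) = 24.42 × e^(−0.01660 × 143)
  = 24.42 × 0.09313 = 2.274 mg/L
(2.274 mg/L = 2.274 µg/mL)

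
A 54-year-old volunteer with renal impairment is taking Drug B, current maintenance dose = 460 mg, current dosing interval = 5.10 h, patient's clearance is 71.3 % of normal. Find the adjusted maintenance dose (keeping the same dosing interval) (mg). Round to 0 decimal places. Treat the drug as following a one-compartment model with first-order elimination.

To keep the same average steady-state level, dosing rate must scale with clearance.
CL ratio = 71.3 / 100 = 0.7130
New dose (same interval) = 460 × 0.7130 = 328.0 mg

328 mg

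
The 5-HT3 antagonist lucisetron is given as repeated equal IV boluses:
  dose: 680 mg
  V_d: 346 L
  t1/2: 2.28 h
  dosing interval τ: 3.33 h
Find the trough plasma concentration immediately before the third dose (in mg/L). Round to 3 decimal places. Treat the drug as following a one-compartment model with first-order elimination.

0.974 mg/L

C₀ per dose = Dose / Vd = 680 / 346 = 1.965 mg/L
k = ln2 / t½ = 0.693147 / 2.28 = 0.3040 h⁻¹
Fraction remaining after one interval: r = e^(−kτ) = e^(−0.3040 × 3.33) = 0.3634
Before dose 3, 2 doses have been given (aged 1τ, 2τ).
C_trough = C₀ × (r + r²) = 1.965 × (0.3634 + 0.1321) = 0.9737 mg/L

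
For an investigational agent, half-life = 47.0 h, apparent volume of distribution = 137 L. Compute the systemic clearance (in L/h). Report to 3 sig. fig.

k = ln2 / t½ = 0.693147 / 47.0 = 0.01475 h⁻¹
CL = k × Vd = 0.01475 × 137 = 2.021 L/h

2.02 L/h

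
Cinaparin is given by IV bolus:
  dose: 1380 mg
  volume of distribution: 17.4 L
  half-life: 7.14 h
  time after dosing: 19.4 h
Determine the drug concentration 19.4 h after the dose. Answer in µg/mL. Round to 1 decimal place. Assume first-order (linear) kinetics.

C₀ = Dose / Vd = 1380 / 17.4 = 79.31 mg/L
k = ln2 / t½ = 0.693147 / 7.14 = 0.09708 h⁻¹
C = C₀ · e^(−k·t) = 79.31 × e^(−0.09708 × 19.4)
  = 79.31 × 0.1521 = 12.06 mg/L
(12.06 mg/L = 12.06 µg/mL)

12.1 µg/mL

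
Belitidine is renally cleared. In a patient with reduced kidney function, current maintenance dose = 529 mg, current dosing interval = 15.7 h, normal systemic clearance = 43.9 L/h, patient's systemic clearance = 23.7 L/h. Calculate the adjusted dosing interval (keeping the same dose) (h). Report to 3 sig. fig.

29.1 h

To keep the same average steady-state level, dosing rate must scale with clearance.
CL ratio = 23.7 / 43.9 = 0.5399
New interval (same dose) = 15.7 / 0.5399 = 29.08 h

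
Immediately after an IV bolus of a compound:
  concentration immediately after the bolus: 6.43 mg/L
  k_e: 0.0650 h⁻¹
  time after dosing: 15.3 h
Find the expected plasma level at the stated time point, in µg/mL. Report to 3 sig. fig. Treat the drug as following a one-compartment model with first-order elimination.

2.38 µg/mL

C = C₀ · e^(−k·t) = 6.430 × e^(−0.06500 × 15.3)
  = 6.430 × 0.3699 = 2.378 mg/L
(2.378 mg/L = 2.378 µg/mL)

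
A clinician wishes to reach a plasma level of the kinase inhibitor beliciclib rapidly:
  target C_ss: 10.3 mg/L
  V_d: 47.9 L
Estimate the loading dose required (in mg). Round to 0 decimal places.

LD = Css × Vd = 10.3 × 47.9 = 493.4 mg

493 mg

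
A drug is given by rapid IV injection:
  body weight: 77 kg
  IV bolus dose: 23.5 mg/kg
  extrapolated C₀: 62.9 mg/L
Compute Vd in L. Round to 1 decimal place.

Dose = 23.5 × 77 = 1810 mg
Vd = Dose / C₀ = 1810 / 62.9 = 28.78 L

28.8 L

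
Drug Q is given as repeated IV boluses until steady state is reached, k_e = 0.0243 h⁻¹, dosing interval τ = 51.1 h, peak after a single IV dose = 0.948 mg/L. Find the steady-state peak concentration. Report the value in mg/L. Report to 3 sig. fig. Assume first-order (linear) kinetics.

e^(−kτ) = e^(−0.02430 × 51.1) = 0.2889
Accumulation ratio R = 1 / (1 − e^(−kτ)) = 1 / (1 − 0.2889) = 1.406
Steady-state peak = C₀ × R = 0.948 × 1.406 = 1.333 mg/L

1.33 mg/L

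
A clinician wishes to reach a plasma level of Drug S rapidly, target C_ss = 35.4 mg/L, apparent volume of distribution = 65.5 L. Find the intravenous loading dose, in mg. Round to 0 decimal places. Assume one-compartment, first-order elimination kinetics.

LD = Css × Vd = 35.4 × 65.5 = 2319 mg

2319 mg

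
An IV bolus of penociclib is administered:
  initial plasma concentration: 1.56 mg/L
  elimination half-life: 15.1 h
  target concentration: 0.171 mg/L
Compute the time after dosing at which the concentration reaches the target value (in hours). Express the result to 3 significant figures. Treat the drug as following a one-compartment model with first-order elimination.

k = ln2 / t½ = 0.693147 / 15.1 = 0.04590 h⁻¹
t = ln(C₀ / C) / k = ln(1.560 / 0.171) / 0.04590
  = ln(9.123) / 0.04590 = 2.211 / 0.04590 = 48.17 h

48.2 h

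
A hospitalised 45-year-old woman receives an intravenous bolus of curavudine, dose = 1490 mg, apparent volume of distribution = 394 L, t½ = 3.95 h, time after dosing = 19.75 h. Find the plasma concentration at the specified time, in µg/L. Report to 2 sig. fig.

C₀ = Dose / Vd = 1490 / 394 = 3.782 mg/L
k = ln2 / t½ = 0.693147 / 3.95 = 0.1755 h⁻¹
t / t½ = 19.75 / 3.95 = 5 half-lives
C = C₀ × (1/2)^5 = 3.782 × 0.03125 = 0.1182 mg/L
Convert: 0.1182 mg/L × 1000 = 118.2 µg/L

120 µg/L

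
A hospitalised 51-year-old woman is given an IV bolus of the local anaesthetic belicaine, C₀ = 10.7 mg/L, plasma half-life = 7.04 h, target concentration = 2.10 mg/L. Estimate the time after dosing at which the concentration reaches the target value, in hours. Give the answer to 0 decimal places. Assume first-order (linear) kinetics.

k = ln2 / t½ = 0.693147 / 7.04 = 0.09846 h⁻¹
t = ln(C₀ / C) / k = ln(10.70 / 2.10) / 0.09846
  = ln(5.095) / 0.09846 = 1.628 / 0.09846 = 16.53 h

17 h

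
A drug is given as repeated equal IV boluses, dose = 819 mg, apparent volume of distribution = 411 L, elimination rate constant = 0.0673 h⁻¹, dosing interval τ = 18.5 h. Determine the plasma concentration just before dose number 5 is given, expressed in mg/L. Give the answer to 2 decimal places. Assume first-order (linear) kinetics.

C₀ per dose = Dose / Vd = 819 / 411 = 1.993 mg/L
Fraction remaining after one interval: r = e^(−kτ) = e^(−0.06730 × 18.5) = 0.2879
Before dose 5, 4 doses have been given (aged 1τ, 2τ, 3τ, 4τ).
C_trough = C₀ × (r + r² + … + r^4) = C₀ × r(1−r^4)/(1−r)
        = 1.993 × 0.2879 × (1 − 0.006870) / (1 − 0.2879) = 0.8002 mg/L

0.80 mg/L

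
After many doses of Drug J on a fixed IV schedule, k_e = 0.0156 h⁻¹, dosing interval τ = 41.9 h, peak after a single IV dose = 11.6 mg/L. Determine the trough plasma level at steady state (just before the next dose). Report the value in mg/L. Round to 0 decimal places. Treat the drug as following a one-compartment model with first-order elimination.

13 mg/L

e^(−kτ) = e^(−0.01560 × 41.9) = 0.5201
Accumulation ratio R = 1 / (1 − e^(−kτ)) = 1 / (1 − 0.5201) = 2.084
Steady-state trough = C₀ × R × e^(−kτ) = 11.6 × 2.084 × 0.5201 = 12.57 mg/L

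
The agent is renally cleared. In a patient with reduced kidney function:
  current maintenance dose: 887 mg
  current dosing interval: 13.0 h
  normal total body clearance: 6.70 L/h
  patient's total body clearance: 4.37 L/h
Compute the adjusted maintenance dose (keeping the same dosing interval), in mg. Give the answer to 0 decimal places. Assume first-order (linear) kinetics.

To keep the same average steady-state level, dosing rate must scale with clearance.
CL ratio = 4.37 / 6.70 = 0.6522
New dose (same interval) = 887 × 0.6522 = 578.5 mg

579 mg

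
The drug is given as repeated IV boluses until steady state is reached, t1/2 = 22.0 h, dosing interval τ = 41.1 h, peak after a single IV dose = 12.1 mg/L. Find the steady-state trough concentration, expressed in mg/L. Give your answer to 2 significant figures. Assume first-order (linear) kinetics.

k = ln2 / t½ = 0.693147 / 22.0 = 0.03151 h⁻¹
e^(−kτ) = e^(−0.03151 × 41.1) = 0.2739
Accumulation ratio R = 1 / (1 − e^(−kτ)) = 1 / (1 − 0.2739) = 1.377
Steady-state trough = C₀ × R × e^(−kτ) = 12.1 × 1.377 × 0.2739 = 4.564 mg/L

4.6 mg/L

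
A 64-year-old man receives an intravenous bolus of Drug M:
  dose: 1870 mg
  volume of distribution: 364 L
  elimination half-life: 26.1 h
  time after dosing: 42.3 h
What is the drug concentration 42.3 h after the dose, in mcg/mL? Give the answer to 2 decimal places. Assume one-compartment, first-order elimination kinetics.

C₀ = Dose / Vd = 1870 / 364 = 5.137 mg/L
k = ln2 / t½ = 0.693147 / 26.1 = 0.02656 h⁻¹
C = C₀ · e^(−k·t) = 5.137 × e^(−0.02656 × 42.3)
  = 5.137 × 0.3251 = 1.670 mg/L
(1.670 mg/L = 1.670 mcg/mL)

1.67 mcg/mL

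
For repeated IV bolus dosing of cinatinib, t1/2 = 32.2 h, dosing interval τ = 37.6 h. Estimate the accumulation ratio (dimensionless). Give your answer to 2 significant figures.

k = ln2 / t½ = 0.693147 / 32.2 = 0.02153 h⁻¹
e^(−kτ) = e^(−0.02153 × 37.6) = 0.4451
Accumulation ratio R = 1 / (1 − e^(−kτ)) = 1 / (1 − 0.4451) = 1.802

1.8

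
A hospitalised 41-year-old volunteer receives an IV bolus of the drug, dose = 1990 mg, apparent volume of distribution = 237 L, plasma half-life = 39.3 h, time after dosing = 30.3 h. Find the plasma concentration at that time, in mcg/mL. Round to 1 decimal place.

C₀ = Dose / Vd = 1990 / 237 = 8.397 mg/L
k = ln2 / t½ = 0.693147 / 39.3 = 0.01764 h⁻¹
C = C₀ · e^(−k·t) = 8.397 × e^(−0.01764 × 30.3)
  = 8.397 × 0.5860 = 4.921 mg/L
(4.921 mg/L = 4.921 mcg/mL)

4.9 mcg/mL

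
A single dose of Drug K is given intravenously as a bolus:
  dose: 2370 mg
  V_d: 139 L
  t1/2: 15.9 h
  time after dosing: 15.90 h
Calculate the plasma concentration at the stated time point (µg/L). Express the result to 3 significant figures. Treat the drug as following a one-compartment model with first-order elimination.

8530 µg/L

C₀ = Dose / Vd = 2370 / 139 = 17.05 mg/L
k = ln2 / t½ = 0.693147 / 15.9 = 0.04359 h⁻¹
t / t½ = 15.90 / 15.9 = 1 half-lives
C = C₀ × (1/2)^1 = 17.05 × 0.5000 = 8.525 mg/L
Convert: 8.525 mg/L × 1000 = 8525 µg/L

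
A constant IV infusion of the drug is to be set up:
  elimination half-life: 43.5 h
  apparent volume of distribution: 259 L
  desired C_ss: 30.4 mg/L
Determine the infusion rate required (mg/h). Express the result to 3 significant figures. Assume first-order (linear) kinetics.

125 mg/h

k = ln2 / t½ = 0.693147 / 43.5 = 0.01593 h⁻¹
CL = k × Vd = 0.01593 × 259 = 4.126 L/h
At steady state, infusion rate R₀ = Css × CL = 30.4 × 4.126 = 125.4 mg/h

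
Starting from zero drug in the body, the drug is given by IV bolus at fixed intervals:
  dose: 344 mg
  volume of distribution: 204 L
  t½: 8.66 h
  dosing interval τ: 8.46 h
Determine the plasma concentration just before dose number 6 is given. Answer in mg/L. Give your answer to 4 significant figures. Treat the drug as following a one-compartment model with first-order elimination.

1.683 mg/L

C₀ per dose = Dose / Vd = 344 / 204 = 1.686 mg/L
k = ln2 / t½ = 0.693147 / 8.66 = 0.08004 h⁻¹
Fraction remaining after one interval: r = e^(−kτ) = e^(−0.08004 × 8.46) = 0.5081
Before dose 6, 5 doses have been given (aged 1τ, 2τ, 3τ, 4τ, 5τ).
C_trough = C₀ × (r + r² + … + r^5) = C₀ × r(1−r^5)/(1−r)
        = 1.686 × 0.5081 × (1 − 0.03386) / (1 − 0.5081) = 1.683 mg/L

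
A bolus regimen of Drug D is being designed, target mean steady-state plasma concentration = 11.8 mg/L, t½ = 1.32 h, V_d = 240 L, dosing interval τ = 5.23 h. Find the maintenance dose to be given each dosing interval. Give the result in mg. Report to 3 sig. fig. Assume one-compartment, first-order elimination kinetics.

7780 mg

k = ln2 / t½ = 0.693147 / 1.32 = 0.5251 h⁻¹
CL = k × Vd = 0.5251 × 240 = 126.0 L/h
At steady state, Dose/τ = Css × CL.
Dose = Css × CL × τ = 11.8 × 126.0 × 5.23 = 7776 mg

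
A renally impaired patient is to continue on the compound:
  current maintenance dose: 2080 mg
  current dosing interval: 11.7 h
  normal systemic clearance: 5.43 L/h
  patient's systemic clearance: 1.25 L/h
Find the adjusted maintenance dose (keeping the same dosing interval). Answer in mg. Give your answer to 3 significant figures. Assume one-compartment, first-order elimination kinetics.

To keep the same average steady-state level, dosing rate must scale with clearance.
CL ratio = 1.25 / 5.43 = 0.2302
New dose (same interval) = 2080 × 0.2302 = 478.8 mg

479 mg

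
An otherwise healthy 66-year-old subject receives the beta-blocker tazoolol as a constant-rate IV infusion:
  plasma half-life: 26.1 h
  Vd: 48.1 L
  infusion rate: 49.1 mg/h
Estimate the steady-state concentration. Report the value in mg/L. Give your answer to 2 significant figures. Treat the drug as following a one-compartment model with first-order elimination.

k = ln2 / t½ = 0.693147 / 26.1 = 0.02656 h⁻¹
CL = k × Vd = 0.02656 × 48.1 = 1.278 L/h
At steady state Css = R₀ / CL = 49.1 / 1.278 = 38.42 mg/L

38 mg/L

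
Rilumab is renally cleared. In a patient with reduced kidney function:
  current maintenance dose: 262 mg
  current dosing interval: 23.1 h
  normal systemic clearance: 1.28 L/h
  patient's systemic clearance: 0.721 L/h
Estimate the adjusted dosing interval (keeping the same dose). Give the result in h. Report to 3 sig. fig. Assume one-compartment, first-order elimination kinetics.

To keep the same average steady-state level, dosing rate must scale with clearance.
CL ratio = 0.721 / 1.28 = 0.5633
New interval (same dose) = 23.1 / 0.5633 = 41.01 h

41.0 h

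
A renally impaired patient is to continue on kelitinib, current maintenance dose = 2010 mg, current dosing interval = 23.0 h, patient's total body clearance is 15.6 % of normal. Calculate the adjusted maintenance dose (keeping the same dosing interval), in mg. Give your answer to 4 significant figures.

To keep the same average steady-state level, dosing rate must scale with clearance.
CL ratio = 15.6 / 100 = 0.1560
New dose (same interval) = 2010 × 0.1560 = 313.6 mg

313.6 mg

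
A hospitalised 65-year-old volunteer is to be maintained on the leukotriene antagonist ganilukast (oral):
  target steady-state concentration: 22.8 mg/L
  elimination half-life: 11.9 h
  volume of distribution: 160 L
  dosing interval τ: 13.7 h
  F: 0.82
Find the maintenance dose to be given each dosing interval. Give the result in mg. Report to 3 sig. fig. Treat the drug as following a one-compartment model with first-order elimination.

k = ln2 / t½ = 0.693147 / 11.9 = 0.05825 h⁻¹
CL = k × Vd = 0.05825 × 160 = 9.320 L/h
At steady state, F × (Dose/τ) = Css × CL.
Dose = Css × CL × τ / F = 22.8 × 9.320 × 13.7 / 0.82 = 3550 mg

3550 mg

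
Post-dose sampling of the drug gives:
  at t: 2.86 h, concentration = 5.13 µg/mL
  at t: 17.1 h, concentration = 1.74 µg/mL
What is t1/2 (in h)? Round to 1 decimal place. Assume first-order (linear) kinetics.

k = ln(C₁/C₂) / (t₂ − t₁) = ln(5.13/1.74) / (17.1 − 2.86)
  = 1.081 / 14.24 = 0.07591 h⁻¹
t½ = ln2 / k = 0.693147 / 0.07591 = 9.131 h

9.1 h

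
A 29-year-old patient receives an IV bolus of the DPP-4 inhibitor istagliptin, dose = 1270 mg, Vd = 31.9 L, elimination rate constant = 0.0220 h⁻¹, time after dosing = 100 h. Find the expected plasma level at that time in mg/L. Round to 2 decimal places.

C₀ = Dose / Vd = 1270 / 31.9 = 39.81 mg/L
C = C₀ · e^(−k·t) = 39.81 × e^(−0.02200 × 100)
  = 39.81 × 0.1108 = 4.411 mg/L

4.41 mg/L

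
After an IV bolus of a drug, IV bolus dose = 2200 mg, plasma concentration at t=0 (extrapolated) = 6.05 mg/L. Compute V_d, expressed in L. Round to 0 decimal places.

364 L

Vd = Dose / C₀ = 2200 / 6.05 = 363.6 L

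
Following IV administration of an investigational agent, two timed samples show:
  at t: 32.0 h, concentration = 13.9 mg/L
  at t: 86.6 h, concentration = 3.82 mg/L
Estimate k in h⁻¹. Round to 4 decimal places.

k = ln(C₁/C₂) / (t₂ − t₁) = ln(13.9/3.82) / (86.6 − 32.0)
  = 1.292 / 54.60 = 0.02366 h⁻¹

0.0237 h⁻¹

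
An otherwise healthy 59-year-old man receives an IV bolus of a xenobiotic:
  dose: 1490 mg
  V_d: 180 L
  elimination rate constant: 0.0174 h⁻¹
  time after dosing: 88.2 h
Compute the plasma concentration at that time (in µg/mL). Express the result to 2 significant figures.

1.8 µg/mL

C₀ = Dose / Vd = 1490 / 180 = 8.278 mg/L
C = C₀ · e^(−k·t) = 8.278 × e^(−0.01740 × 88.2)
  = 8.278 × 0.2155 = 1.784 mg/L
(1.784 mg/L = 1.784 µg/mL)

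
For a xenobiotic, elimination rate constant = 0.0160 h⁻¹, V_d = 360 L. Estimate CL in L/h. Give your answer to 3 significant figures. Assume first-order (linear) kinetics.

5.76 L/h

CL = k × Vd = 0.0160 × 360 = 5.760 L/h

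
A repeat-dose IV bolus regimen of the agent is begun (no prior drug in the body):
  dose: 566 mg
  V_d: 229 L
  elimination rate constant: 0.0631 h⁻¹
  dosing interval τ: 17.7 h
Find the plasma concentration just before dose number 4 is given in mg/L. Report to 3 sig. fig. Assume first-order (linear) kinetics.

1.16 mg/L

C₀ per dose = Dose / Vd = 566 / 229 = 2.472 mg/L
Fraction remaining after one interval: r = e^(−kτ) = e^(−0.06310 × 17.7) = 0.3273
Before dose 4, 3 doses have been given (aged 1τ, 2τ, 3τ).
C_trough = C₀ × (r + r² + … + r^3) = C₀ × r(1−r^3)/(1−r)
        = 2.472 × 0.3273 × (1 − 0.03506) / (1 − 0.3273) = 1.161 mg/L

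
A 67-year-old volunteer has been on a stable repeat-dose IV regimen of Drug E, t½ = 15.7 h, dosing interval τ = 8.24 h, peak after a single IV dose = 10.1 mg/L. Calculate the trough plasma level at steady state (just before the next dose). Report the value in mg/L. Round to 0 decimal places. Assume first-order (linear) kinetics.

23 mg/L

k = ln2 / t½ = 0.693147 / 15.7 = 0.04415 h⁻¹
e^(−kτ) = e^(−0.04415 × 8.24) = 0.6950
Accumulation ratio R = 1 / (1 − e^(−kτ)) = 1 / (1 − 0.6950) = 3.279
Steady-state trough = C₀ × R × e^(−kτ) = 10.1 × 3.279 × 0.6950 = 23.02 mg/L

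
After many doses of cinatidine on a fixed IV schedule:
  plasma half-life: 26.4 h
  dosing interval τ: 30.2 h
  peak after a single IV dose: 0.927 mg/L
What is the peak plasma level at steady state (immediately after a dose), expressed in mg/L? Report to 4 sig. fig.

1.693 mg/L

k = ln2 / t½ = 0.693147 / 26.4 = 0.02626 h⁻¹
e^(−kτ) = e^(−0.02626 × 30.2) = 0.4525
Accumulation ratio R = 1 / (1 − e^(−kτ)) = 1 / (1 − 0.4525) = 1.826
Steady-state peak = C₀ × R = 0.927 × 1.826 = 1.693 mg/L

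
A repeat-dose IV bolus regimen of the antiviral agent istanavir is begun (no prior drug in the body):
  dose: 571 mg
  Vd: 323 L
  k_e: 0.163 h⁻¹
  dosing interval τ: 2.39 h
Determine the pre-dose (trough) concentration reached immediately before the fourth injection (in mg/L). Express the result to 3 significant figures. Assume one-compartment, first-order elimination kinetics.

2.56 mg/L

C₀ per dose = Dose / Vd = 571 / 323 = 1.768 mg/L
Fraction remaining after one interval: r = e^(−kτ) = e^(−0.1630 × 2.39) = 0.6773
Before dose 4, 3 doses have been given (aged 1τ, 2τ, 3τ).
C_trough = C₀ × (r + r² + … + r^3) = C₀ × r(1−r^3)/(1−r)
        = 1.768 × 0.6773 × (1 − 0.3107) / (1 − 0.6773) = 2.558 mg/L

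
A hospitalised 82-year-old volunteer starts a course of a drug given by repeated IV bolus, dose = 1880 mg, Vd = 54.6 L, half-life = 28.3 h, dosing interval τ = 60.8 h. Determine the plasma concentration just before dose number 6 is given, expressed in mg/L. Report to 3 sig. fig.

10.0 mg/L

C₀ per dose = Dose / Vd = 1880 / 54.6 = 34.43 mg/L
k = ln2 / t½ = 0.693147 / 28.3 = 0.02449 h⁻¹
Fraction remaining after one interval: r = e^(−kτ) = e^(−0.02449 × 60.8) = 0.2256
Before dose 6, 5 doses have been given (aged 1τ, 2τ, 3τ, 4τ, 5τ).
C_trough = C₀ × (r + r² + … + r^5) = C₀ × r(1−r^5)/(1−r)
        = 34.43 × 0.2256 × (1 − 0.0005844) / (1 − 0.2256) = 10.02 mg/L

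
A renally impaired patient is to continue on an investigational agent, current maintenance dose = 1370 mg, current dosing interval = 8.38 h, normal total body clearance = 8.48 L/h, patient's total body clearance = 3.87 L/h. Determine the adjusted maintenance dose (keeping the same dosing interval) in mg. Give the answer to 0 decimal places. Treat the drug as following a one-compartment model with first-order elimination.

To keep the same average steady-state level, dosing rate must scale with clearance.
CL ratio = 3.87 / 8.48 = 0.4564
New dose (same interval) = 1370 × 0.4564 = 625.3 mg

625 mg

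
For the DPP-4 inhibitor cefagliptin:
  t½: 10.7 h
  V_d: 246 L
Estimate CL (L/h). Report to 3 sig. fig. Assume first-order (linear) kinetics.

k = ln2 / t½ = 0.693147 / 10.7 = 0.06478 h⁻¹
CL = k × Vd = 0.06478 × 246 = 15.94 L/h

15.9 L/h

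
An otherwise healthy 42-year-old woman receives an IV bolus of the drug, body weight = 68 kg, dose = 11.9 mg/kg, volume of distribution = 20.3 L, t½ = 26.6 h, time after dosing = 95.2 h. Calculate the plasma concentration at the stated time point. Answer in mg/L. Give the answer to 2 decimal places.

3.34 mg/L

Total dose = 11.9 × 68 = 809.2 mg
C₀ = Dose / Vd = 809.2 / 20.3 = 39.86 mg/L
k = ln2 / t½ = 0.693147 / 26.6 = 0.02606 h⁻¹
C = C₀ · e^(−k·t) = 39.86 × e^(−0.02606 × 95.2)
  = 39.86 × 0.08367 = 3.335 mg/L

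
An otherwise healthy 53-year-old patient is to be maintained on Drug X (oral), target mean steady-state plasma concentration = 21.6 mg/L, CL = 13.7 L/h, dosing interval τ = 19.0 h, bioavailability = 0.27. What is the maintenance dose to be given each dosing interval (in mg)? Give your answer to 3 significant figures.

20800 mg

At steady state, F × (Dose/τ) = Css × CL.
Dose = Css × CL × τ / F = 21.6 × 13.70 × 19.0 / 0.27 = 20820 mg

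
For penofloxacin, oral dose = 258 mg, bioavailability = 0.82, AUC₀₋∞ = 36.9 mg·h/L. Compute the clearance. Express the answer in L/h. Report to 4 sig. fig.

5.733 L/h

CL = F·Dose / AUC = 0.82 × 258 / 36.9 = 5.733 L/h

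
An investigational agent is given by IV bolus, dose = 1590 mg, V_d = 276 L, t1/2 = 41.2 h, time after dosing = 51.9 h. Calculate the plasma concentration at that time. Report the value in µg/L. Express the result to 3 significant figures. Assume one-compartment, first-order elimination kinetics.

C₀ = Dose / Vd = 1590 / 276 = 5.761 mg/L
k = ln2 / t½ = 0.693147 / 41.2 = 0.01682 h⁻¹
C = C₀ · e^(−k·t) = 5.761 × e^(−0.01682 × 51.9)
  = 5.761 × 0.4177 = 2.406 mg/L
Convert: 2.406 mg/L × 1000 = 2406 µg/L

2410 µg/L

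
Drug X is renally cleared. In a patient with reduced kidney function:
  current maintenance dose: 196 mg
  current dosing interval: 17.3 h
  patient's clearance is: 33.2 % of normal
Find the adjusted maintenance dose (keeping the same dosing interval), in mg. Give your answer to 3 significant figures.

To keep the same average steady-state level, dosing rate must scale with clearance.
CL ratio = 33.2 / 100 = 0.3320
New dose (same interval) = 196 × 0.3320 = 65.07 mg

65.1 mg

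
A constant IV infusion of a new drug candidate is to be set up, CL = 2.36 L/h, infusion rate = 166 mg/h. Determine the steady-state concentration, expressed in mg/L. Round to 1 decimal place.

At steady state Css = R₀ / CL = 166 / 2.360 = 70.34 mg/L

70.3 mg/L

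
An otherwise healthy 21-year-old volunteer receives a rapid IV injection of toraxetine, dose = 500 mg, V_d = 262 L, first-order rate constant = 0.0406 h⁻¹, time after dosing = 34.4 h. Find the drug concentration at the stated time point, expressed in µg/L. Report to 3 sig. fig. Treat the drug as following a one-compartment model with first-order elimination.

472 µg/L

C₀ = Dose / Vd = 500.0 / 262 = 1.908 mg/L
C = C₀ · e^(−k·t) = 1.908 × e^(−0.04060 × 34.4)
  = 1.908 × 0.2474 = 0.4720 mg/L
Convert: 0.4720 mg/L × 1000 = 472.0 µg/L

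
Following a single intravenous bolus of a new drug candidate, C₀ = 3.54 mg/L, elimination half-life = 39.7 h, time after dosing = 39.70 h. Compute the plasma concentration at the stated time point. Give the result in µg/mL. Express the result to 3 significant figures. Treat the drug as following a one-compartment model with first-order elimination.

1.77 µg/mL

k = ln2 / t½ = 0.693147 / 39.7 = 0.01746 h⁻¹
t / t½ = 39.70 / 39.7 = 1 half-lives
C = C₀ × (1/2)^1 = 3.540 × 0.5000 = 1.770 mg/L
(1.770 mg/L = 1.770 µg/mL)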